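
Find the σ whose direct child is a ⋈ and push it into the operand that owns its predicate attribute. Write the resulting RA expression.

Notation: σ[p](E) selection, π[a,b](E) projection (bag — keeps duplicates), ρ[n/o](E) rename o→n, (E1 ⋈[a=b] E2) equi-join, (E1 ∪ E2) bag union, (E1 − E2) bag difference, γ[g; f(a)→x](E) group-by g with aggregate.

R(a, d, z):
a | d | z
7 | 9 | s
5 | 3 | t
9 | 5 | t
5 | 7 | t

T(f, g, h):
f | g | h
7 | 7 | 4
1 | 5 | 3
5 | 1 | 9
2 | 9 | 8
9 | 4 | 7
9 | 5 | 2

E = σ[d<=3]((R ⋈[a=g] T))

σ filters on d, owned by the left side.
E' = (σ[d<=3](R) ⋈[a=g] T)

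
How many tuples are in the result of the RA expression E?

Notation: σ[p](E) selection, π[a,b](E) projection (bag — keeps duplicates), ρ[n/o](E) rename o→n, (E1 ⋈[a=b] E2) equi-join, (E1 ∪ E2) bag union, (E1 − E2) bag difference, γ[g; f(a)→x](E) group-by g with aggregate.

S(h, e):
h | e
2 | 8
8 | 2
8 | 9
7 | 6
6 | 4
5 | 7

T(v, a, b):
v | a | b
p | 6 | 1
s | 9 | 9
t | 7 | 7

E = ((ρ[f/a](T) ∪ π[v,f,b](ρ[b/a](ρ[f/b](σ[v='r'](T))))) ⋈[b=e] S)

Stepwise |·|:
  T → 3
  ρ[f/a](T) → 3
  T → 3
  σ[v='r'](T) → 0
  ρ[f/b](σ[v='r'](T)) → 0
  ρ[b/a](ρ[f/b](σ[v='r'](T))) → 0
  π[v,f,b](ρ[b/a](ρ[f/b](σ[v='r'](T)))) → 0
  (ρ[f/a](T) ∪ π[v,f,b](ρ[b/a](ρ[f/b](σ[v='r'](T))))) → 3
  S → 6
  ((ρ[f/a](T) ∪ π[v,f,b](ρ[b/a](ρ[f/b](σ[v='r'](T))))) ⋈[b=e] S) → 2

|E| = 2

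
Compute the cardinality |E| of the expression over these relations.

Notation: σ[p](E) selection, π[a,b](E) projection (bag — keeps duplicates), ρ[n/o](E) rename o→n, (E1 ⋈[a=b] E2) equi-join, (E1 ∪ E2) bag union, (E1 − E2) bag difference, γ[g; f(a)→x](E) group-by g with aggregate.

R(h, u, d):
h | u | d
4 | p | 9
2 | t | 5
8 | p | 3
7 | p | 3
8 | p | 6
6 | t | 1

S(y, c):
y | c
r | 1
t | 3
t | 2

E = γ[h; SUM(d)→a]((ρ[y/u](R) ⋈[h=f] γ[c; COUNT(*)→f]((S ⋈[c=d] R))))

Stepwise |·|:
  R → 6
  ρ[y/u](R) → 6
  S → 3
  R → 6
  (S ⋈[c=d] R) → 3
  γ[c; COUNT(*)→f]((S ⋈[c=d] R)) → 2
  (ρ[y/u](R) ⋈[h=f] γ[c; COUNT(*)→f]((S ⋈[c=d] R))) → 1
  γ[h; SUM(d)→a]((ρ[y/u](R) ⋈[h=f] γ[c; COUNT(*)→f]((S ⋈[c=d] R)))) → 1

|E| = 1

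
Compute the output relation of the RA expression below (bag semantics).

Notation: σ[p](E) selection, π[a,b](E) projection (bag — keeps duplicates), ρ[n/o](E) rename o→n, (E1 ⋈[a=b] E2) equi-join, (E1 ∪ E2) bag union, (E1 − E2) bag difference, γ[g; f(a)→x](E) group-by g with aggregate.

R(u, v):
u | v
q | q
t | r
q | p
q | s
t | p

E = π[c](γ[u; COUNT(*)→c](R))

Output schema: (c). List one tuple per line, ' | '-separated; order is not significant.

Row counts bottom-up:
  R → 5
  γ[u; COUNT(*)→c](R) → 2
  π[c](γ[u; COUNT(*)→c](R)) → 2

== RESULT ==
c
2
3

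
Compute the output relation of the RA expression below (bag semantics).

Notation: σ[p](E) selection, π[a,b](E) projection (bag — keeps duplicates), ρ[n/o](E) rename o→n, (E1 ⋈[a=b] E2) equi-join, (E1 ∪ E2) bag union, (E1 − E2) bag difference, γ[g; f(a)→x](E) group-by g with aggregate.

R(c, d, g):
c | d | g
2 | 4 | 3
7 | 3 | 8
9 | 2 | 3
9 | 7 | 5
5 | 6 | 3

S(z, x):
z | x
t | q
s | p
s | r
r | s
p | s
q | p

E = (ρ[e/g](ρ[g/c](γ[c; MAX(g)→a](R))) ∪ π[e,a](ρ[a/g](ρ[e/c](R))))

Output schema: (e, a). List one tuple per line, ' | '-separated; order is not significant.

Per-node cardinality:
  R → 5
  γ[c; MAX(g)→a](R) → 4
  ρ[g/c](γ[c; MAX(g)→a](R)) → 4
  ρ[e/g](ρ[g/c](γ[c; MAX(g)→a](R))) → 4
  R → 5
  ρ[e/c](R) → 5
  ρ[a/g](ρ[e/c](R)) → 5
  π[e,a](ρ[a/g](ρ[e/c](R))) → 5
  (ρ[e/g](ρ[g/c](γ[c; MAX(g)→a](R))) ∪ π[e,a](ρ[a/g](ρ[e/c](R)))) → 9

== RESULT ==
e | a
2 | 3
2 | 3
5 | 3
5 | 3
7 | 8
7 | 8
9 | 3
9 | 5
9 | 5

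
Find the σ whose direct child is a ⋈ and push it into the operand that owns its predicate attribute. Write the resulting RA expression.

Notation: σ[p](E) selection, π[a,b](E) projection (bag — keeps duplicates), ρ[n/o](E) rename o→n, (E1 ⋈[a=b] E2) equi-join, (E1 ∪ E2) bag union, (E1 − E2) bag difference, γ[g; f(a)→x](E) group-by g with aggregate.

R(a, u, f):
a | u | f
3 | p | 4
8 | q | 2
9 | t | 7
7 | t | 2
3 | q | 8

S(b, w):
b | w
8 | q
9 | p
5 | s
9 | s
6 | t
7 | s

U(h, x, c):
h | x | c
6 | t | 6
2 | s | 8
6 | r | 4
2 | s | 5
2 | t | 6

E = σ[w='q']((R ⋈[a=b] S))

σ filters on w, owned by the right side.
E' = (R ⋈[a=b] σ[w='q'](S))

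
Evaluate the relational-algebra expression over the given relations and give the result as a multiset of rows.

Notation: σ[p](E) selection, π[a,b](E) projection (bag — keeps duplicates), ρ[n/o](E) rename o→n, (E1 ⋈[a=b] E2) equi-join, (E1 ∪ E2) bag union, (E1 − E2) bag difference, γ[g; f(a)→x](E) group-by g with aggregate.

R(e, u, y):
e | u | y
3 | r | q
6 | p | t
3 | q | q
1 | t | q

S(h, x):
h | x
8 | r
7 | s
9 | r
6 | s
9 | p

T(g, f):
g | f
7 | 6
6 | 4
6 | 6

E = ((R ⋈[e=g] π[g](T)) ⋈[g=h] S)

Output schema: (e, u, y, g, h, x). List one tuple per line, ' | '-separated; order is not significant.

Stepwise |·|:
  R → 4
  T → 3
  π[g](T) → 3
  (R ⋈[e=g] π[g](T)) → 2
  S → 5
  ((R ⋈[e=g] π[g](T)) ⋈[g=h] S) → 2

== RESULT ==
e | u | y | g | h | x
6 | p | t | 6 | 6 | s
6 | p | t | 6 | 6 | s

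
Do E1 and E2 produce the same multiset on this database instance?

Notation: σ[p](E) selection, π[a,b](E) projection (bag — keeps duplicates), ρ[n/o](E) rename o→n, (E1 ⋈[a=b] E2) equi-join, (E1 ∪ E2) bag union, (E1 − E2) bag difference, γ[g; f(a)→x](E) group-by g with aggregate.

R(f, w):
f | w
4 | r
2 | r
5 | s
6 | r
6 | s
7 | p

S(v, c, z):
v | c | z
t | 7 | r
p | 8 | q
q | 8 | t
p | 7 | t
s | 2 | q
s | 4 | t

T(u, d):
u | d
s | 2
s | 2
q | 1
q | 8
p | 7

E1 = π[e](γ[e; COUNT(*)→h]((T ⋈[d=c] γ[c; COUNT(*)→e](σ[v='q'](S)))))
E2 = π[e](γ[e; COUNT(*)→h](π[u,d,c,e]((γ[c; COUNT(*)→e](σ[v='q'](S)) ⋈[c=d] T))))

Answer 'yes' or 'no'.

E1 per-node cardinality:
  T → 5
  S → 6
  σ[v='q'](S) → 1
  γ[c; COUNT(*)→e](σ[v='q'](S)) → 1
  (T ⋈[d=c] γ[c; COUNT(*)→e](σ[v='q'](S))) → 1
  γ[e; COUNT(*)→h]((T ⋈[d=c] γ[c; COUNT(*)→e](σ[v='q'](S)))) → 1
  π[e](γ[e; COUNT(*)→h]((T ⋈[d=c] γ[c; COUNT(*)→e](σ[v='q'](S))))) → 1
E2 per-node cardinality:
  S → 6
  σ[v='q'](S) → 1
  γ[c; COUNT(*)→e](σ[v='q'](S)) → 1
  T → 5
  (γ[c; COUNT(*)→e](σ[v='q'](S)) ⋈[c=d] T) → 1
  π[u,d,c,e]((γ[c; COUNT(*)→e](σ[v='q'](S)) ⋈[c=d] T)) → 1
  γ[e; COUNT(*)→h](π[u,d,c,e]((γ[c; COUNT(*)→e](σ[v='q'](S)) ⋈[c=d] T))) → 1
  π[e](γ[e; COUNT(*)→h](π[u,d,c,e]((γ[c; COUNT(*)→e](σ[v='q'](S)) ⋈[c=d] T)))) → 1

E1 and E2 produce the same multiset:
e
1

yes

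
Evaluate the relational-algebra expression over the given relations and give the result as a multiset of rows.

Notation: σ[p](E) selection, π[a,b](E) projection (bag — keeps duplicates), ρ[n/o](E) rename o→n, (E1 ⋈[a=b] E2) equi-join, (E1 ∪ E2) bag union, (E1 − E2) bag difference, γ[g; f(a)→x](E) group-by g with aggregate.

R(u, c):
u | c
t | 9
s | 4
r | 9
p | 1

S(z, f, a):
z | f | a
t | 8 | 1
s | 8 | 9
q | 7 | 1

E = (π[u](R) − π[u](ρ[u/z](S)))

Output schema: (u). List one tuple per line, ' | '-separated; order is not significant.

Subexpression sizes:
  R → 4
  π[u](R) → 4
  S → 3
  ρ[u/z](S) → 3
  π[u](ρ[u/z](S)) → 3
  (π[u](R) − π[u](ρ[u/z](S))) → 2

== RESULT ==
u
p
r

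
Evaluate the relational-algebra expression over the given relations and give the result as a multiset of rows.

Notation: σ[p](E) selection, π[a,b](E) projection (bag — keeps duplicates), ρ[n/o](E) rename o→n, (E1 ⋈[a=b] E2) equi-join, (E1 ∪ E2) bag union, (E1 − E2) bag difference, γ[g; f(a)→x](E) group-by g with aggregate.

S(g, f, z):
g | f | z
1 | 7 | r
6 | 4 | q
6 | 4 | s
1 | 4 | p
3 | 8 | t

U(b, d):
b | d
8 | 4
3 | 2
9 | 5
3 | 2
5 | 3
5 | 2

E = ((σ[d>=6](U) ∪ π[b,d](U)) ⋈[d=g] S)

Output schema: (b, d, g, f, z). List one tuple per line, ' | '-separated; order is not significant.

Stepwise |·|:
  U → 6
  σ[d>=6](U) → 0
  U → 6
  π[b,d](U) → 6
  (σ[d>=6](U) ∪ π[b,d](U)) → 6
  S → 5
  ((σ[d>=6](U) ∪ π[b,d](U)) ⋈[d=g] S) → 1

== RESULT ==
b | d | g | f | z
5 | 3 | 3 | 8 | t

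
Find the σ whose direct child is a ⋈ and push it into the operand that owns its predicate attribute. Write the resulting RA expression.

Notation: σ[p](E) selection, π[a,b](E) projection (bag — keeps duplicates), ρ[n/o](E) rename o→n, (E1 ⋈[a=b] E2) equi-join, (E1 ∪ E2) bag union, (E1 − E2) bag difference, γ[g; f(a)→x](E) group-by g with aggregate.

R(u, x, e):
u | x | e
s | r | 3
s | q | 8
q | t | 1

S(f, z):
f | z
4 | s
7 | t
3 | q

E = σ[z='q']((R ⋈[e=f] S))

σ filters on z, owned by the right side.
E' = (R ⋈[e=f] σ[z='q'](S))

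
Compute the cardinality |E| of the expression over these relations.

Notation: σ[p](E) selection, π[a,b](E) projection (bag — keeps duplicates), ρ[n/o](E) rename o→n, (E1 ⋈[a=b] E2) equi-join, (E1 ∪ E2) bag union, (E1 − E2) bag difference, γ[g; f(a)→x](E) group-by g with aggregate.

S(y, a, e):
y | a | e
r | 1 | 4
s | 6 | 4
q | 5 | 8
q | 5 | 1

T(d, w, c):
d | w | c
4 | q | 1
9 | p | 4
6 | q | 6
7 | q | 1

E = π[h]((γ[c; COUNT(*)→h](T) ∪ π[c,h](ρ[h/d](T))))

Per-node cardinality:
  T → 4
  γ[c; COUNT(*)→h](T) → 3
  T → 4
  ρ[h/d](T) → 4
  π[c,h](ρ[h/d](T)) → 4
  (γ[c; COUNT(*)→h](T) ∪ π[c,h](ρ[h/d](T))) → 7
  π[h]((γ[c; COUNT(*)→h](T) ∪ π[c,h](ρ[h/d](T)))) → 7

|E| = 7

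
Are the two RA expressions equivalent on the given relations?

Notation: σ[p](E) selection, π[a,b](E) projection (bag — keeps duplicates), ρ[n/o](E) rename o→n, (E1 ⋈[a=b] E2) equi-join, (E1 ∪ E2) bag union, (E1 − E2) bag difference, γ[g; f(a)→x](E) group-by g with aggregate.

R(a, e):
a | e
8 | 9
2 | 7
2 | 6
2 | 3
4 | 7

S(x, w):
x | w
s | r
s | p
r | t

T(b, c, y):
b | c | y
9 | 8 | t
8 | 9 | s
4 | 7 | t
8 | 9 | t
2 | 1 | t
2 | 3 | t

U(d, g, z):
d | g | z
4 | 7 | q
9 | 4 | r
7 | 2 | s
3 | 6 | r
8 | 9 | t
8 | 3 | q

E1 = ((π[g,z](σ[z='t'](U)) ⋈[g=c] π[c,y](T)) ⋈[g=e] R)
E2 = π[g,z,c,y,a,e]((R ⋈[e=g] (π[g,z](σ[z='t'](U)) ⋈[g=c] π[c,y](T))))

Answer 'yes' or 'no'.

E1 subexpression sizes:
  U → 6
  σ[z='t'](U) → 1
  π[g,z](σ[z='t'](U)) → 1
  T → 6
  π[c,y](T) → 6
  (π[g,z](σ[z='t'](U)) ⋈[g=c] π[c,y](T)) → 2
  R → 5
  ((π[g,z](σ[z='t'](U)) ⋈[g=c] π[c,y](T)) ⋈[g=e] R) → 2
E2 subexpression sizes:
  R → 5
  U → 6
  σ[z='t'](U) → 1
  π[g,z](σ[z='t'](U)) → 1
  T → 6
  π[c,y](T) → 6
  (π[g,z](σ[z='t'](U)) ⋈[g=c] π[c,y](T)) → 2
  (R ⋈[e=g] (π[g,z](σ[z='t'](U)) ⋈[g=c] π[c,y](T))) → 2
  π[g,z,c,y,a,e]((R ⋈[e=g] (π[g,z](σ[z='t'](U)) ⋈[g=c] π[c,y](T)))) → 2

E1 and E2 produce the same multiset:
g | z | c | y | a | e
9 | t | 9 | s | 8 | 9
9 | t | 9 | t | 8 | 9

yes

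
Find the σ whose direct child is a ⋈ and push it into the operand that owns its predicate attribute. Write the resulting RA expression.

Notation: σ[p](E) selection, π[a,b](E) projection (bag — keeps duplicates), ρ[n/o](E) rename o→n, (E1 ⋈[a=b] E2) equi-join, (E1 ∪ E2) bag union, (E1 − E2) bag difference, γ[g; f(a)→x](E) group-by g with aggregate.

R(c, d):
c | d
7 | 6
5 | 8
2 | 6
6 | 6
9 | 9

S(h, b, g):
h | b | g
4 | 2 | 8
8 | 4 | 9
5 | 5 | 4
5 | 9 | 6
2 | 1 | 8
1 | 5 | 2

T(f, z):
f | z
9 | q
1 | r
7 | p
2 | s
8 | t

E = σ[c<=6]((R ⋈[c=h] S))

σ filters on c, owned by the left side.
E' = (σ[c<=6](R) ⋈[c=h] S)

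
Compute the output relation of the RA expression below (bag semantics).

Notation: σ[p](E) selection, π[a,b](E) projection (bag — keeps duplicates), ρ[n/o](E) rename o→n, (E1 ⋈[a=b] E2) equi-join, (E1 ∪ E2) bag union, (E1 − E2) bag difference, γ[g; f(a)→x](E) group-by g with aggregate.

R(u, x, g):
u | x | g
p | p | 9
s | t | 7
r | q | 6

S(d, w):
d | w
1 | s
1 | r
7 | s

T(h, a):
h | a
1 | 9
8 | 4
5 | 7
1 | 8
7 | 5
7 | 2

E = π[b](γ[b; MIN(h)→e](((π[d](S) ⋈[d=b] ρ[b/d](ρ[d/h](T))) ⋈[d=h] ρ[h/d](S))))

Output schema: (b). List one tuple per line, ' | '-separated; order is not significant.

Per-node cardinality:
  S → 3
  π[d](S) → 3
  T → 6
  ρ[d/h](T) → 6
  ρ[b/d](ρ[d/h](T)) → 6
  (π[d](S) ⋈[d=b] ρ[b/d](ρ[d/h](T))) → 6
  S → 3
  ρ[h/d](S) → 3
  ((π[d](S) ⋈[d=b] ρ[b/d](ρ[d/h](T))) ⋈[d=h] ρ[h/d](S)) → 10
  γ[b; MIN(h)→e](((π[d](S) ⋈[d=b] ρ[b/d](ρ[d/h](T))) ⋈[d=h] ρ[h/d](S))) → 2
  π[b](γ[b; MIN(h)→e](((π[d](S) ⋈[d=b] ρ[b/d](ρ[d/h](T))) ⋈[d=h] ρ[h/d](S)))) → 2

== RESULT ==
b
1
7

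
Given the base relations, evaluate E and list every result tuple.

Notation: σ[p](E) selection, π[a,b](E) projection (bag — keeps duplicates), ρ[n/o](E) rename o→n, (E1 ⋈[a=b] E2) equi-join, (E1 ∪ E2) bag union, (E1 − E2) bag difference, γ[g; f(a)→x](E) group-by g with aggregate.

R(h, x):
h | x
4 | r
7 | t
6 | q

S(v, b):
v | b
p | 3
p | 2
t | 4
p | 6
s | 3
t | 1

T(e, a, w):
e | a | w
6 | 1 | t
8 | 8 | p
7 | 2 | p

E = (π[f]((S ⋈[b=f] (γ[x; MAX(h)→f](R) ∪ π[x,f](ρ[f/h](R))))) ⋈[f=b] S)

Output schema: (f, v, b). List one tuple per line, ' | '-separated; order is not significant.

Stepwise |·|:
  S → 6
  R → 3
  γ[x; MAX(h)→f](R) → 3
  R → 3
  ρ[f/h](R) → 3
  π[x,f](ρ[f/h](R)) → 3
  (γ[x; MAX(h)→f](R) ∪ π[x,f](ρ[f/h](R))) → 6
  (S ⋈[b=f] (γ[x; MAX(h)→f](R) ∪ π[x,f](ρ[f/h](R)))) → 4
  π[f]((S ⋈[b=f] (γ[x; MAX(h)→f](R) ∪ π[x,f](ρ[f/h](R))))) → 4
  S → 6
  (π[f]((S ⋈[b=f] (γ[x; MAX(h)→f](R) ∪ π[x,f](ρ[f/h](R))))) ⋈[f=b] S) → 4

== RESULT ==
f | v | b
4 | t | 4
4 | t | 4
6 | p | 6
6 | p | 6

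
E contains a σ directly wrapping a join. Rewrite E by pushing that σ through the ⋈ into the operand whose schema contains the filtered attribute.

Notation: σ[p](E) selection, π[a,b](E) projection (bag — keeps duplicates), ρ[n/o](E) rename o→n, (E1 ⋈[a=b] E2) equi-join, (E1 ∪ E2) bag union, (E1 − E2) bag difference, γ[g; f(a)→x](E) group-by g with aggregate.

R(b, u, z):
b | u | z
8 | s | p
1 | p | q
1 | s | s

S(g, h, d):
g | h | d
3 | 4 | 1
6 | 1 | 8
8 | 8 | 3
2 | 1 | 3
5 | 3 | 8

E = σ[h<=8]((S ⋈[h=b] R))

σ filters on h, owned by the left side.
E' = (σ[h<=8](S) ⋈[h=b] R)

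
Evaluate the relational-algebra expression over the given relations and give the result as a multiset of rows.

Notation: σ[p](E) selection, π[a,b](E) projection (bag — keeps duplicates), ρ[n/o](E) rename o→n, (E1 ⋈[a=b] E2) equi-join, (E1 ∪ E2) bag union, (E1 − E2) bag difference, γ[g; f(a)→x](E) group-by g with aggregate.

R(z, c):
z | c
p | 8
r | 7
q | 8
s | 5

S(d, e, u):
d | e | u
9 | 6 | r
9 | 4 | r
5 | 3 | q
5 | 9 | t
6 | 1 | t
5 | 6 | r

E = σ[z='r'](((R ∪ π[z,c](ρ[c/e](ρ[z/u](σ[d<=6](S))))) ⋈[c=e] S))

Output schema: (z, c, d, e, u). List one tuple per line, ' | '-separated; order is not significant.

Row counts bottom-up:
  R → 4
  S → 6
  σ[d<=6](S) → 4
  ρ[z/u](σ[d<=6](S)) → 4
  ρ[c/e](ρ[z/u](σ[d<=6](S))) → 4
  π[z,c](ρ[c/e](ρ[z/u](σ[d<=6](S)))) → 4
  (R ∪ π[z,c](ρ[c/e](ρ[z/u](σ[d<=6](S))))) → 8
  S → 6
  ((R ∪ π[z,c](ρ[c/e](ρ[z/u](σ[d<=6](S))))) ⋈[c=e] S) → 5
  σ[z='r'](((R ∪ π[z,c](ρ[c/e](ρ[z/u](σ[d<=6](S))))) ⋈[c=e] S)) → 2

== RESULT ==
z | c | d | e | u
r | 6 | 5 | 6 | r
r | 6 | 9 | 6 | r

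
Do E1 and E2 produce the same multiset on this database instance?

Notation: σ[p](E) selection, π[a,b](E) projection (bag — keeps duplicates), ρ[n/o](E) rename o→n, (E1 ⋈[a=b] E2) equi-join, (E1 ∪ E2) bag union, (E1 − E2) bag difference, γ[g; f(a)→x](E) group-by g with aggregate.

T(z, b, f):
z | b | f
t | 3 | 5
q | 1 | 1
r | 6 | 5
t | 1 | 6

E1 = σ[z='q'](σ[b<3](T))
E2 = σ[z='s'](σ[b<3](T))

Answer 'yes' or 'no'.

E1 per-node cardinality:
  T → 4
  σ[b<3](T) → 2
  σ[z='q'](σ[b<3](T)) → 1
E2 per-node cardinality:
  T → 4
  σ[b<3](T) → 2
  σ[z='s'](σ[b<3](T)) → 0

E1 result:
z | b | f
q | 1 | 1
E2 result:
z | b | f
(0 rows)
Witness: ('q', 1, 1) appears 1× in E1 but 0× in E2.

no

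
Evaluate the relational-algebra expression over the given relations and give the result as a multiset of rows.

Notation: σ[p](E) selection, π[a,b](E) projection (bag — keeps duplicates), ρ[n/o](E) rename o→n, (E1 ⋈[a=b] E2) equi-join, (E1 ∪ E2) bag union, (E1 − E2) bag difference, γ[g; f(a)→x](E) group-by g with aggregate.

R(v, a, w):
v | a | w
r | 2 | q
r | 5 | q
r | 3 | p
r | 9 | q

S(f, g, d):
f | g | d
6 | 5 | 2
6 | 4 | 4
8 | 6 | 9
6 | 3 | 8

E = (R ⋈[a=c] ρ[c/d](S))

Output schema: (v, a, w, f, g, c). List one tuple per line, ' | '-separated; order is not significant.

Row counts bottom-up:
  R → 4
  S → 4
  ρ[c/d](S) → 4
  (R ⋈[a=c] ρ[c/d](S)) → 2

== RESULT ==
v | a | w | f | g | c
r | 2 | q | 6 | 5 | 2
r | 9 | q | 8 | 6 | 9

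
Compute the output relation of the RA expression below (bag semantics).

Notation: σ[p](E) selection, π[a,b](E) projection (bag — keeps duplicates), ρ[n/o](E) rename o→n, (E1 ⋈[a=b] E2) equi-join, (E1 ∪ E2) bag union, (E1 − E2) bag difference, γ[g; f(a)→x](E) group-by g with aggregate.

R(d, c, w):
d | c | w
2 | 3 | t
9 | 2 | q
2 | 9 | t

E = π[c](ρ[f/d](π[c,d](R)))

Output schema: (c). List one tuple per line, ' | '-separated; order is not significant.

Subexpression sizes:
  R → 3
  π[c,d](R) → 3
  ρ[f/d](π[c,d](R)) → 3
  π[c](ρ[f/d](π[c,d](R))) → 3

== RESULT ==
c
2
3
9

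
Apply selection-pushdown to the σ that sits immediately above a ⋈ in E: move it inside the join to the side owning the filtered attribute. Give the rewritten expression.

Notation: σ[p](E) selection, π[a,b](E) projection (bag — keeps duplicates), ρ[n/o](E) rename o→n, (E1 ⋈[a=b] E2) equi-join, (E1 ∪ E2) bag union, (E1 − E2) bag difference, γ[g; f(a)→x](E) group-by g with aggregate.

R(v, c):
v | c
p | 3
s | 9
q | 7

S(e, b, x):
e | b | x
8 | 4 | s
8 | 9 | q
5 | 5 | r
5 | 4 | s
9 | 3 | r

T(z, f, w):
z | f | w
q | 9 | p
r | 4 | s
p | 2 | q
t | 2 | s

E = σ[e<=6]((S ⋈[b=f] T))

σ filters on e, owned by the left side.
E' = (σ[e<=6](S) ⋈[b=f] T)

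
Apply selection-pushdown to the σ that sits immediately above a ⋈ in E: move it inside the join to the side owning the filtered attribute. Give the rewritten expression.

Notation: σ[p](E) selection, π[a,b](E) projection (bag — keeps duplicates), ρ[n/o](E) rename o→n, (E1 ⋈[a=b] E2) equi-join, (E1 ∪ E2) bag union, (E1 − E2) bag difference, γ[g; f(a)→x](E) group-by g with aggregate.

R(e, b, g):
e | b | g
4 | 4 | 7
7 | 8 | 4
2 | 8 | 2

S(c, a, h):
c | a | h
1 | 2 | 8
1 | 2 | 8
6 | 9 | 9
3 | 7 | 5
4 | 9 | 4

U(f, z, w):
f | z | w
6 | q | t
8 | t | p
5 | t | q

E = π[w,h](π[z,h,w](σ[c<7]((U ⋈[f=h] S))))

σ filters on c, owned by the right side.
E' = π[w,h](π[z,h,w]((U ⋈[f=h] σ[c<7](S))))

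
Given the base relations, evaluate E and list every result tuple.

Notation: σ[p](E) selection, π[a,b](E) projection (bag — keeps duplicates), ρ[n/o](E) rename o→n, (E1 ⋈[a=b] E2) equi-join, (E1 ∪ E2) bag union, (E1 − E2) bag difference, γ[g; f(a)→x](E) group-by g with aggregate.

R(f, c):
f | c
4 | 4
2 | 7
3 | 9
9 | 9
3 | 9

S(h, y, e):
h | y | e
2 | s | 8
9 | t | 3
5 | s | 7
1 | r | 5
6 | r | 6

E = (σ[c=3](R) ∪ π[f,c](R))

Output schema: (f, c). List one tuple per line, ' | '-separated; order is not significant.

Stepwise |·|:
  R → 5
  σ[c=3](R) → 0
  R → 5
  π[f,c](R) → 5
  (σ[c=3](R) ∪ π[f,c](R)) → 5

== RESULT ==
f | c
2 | 7
3 | 9
3 | 9
4 | 4
9 | 9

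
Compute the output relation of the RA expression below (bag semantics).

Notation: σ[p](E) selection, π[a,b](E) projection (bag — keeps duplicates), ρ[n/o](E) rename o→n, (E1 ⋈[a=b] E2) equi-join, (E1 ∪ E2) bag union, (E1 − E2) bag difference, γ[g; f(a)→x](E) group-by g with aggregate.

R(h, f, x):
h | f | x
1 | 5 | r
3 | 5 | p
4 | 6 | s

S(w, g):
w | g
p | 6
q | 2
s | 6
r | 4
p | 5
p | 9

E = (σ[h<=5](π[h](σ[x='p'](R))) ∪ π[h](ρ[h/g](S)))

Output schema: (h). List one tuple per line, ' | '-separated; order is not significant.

Stepwise |·|:
  R → 3
  σ[x='p'](R) → 1
  π[h](σ[x='p'](R)) → 1
  σ[h<=5](π[h](σ[x='p'](R))) → 1
  S → 6
  ρ[h/g](S) → 6
  π[h](ρ[h/g](S)) → 6
  (σ[h<=5](π[h](σ[x='p'](R))) ∪ π[h](ρ[h/g](S))) → 7

== RESULT ==
h
2
3
4
5
6
6
9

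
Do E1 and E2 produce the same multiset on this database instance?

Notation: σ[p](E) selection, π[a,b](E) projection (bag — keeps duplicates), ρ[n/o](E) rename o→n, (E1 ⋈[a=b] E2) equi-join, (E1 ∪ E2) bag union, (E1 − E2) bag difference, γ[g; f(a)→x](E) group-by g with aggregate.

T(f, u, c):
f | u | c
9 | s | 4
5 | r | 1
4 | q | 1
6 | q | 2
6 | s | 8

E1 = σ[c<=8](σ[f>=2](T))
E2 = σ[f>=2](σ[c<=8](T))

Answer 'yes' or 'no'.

E1 subexpression sizes:
  T → 5
  σ[f>=2](T) → 5
  σ[c<=8](σ[f>=2](T)) → 5
E2 subexpression sizes:
  T → 5
  σ[c<=8](T) → 5
  σ[f>=2](σ[c<=8](T)) → 5

E1 and E2 produce the same multiset:
f | u | c
4 | q | 1
5 | r | 1
6 | q | 2
6 | s | 8
9 | s | 4

yes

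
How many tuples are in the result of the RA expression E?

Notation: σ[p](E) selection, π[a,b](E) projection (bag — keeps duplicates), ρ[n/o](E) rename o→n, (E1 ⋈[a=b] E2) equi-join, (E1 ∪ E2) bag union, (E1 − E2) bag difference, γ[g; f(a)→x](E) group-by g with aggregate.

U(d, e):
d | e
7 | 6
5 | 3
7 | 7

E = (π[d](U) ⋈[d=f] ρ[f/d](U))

Row counts bottom-up:
  U → 3
  π[d](U) → 3
  U → 3
  ρ[f/d](U) → 3
  (π[d](U) ⋈[d=f] ρ[f/d](U)) → 5

|E| = 5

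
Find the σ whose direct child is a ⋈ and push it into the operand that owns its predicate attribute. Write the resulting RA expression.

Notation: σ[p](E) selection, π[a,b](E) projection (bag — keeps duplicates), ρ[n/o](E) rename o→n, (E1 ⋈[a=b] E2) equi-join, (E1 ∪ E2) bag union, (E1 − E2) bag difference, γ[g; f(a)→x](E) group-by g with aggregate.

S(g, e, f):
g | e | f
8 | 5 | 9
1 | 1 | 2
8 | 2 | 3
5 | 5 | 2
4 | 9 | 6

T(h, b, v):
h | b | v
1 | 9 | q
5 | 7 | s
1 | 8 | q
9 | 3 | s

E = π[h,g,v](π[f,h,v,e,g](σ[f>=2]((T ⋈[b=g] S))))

σ filters on f, owned by the right side.
E' = π[h,g,v](π[f,h,v,e,g]((T ⋈[b=g] σ[f>=2](S))))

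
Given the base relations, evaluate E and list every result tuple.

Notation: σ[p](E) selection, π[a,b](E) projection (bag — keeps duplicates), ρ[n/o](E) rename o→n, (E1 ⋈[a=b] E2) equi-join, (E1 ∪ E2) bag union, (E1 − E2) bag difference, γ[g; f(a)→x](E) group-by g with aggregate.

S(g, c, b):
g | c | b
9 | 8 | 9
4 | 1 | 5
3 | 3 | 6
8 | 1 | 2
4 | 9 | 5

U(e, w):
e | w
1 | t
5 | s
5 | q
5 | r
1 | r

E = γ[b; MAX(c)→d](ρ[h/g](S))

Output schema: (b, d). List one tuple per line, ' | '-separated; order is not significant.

Stepwise |·|:
  S → 5
  ρ[h/g](S) → 5
  γ[b; MAX(c)→d](ρ[h/g](S)) → 4

== RESULT ==
b | d
2 | 1
5 | 9
6 | 3
9 | 8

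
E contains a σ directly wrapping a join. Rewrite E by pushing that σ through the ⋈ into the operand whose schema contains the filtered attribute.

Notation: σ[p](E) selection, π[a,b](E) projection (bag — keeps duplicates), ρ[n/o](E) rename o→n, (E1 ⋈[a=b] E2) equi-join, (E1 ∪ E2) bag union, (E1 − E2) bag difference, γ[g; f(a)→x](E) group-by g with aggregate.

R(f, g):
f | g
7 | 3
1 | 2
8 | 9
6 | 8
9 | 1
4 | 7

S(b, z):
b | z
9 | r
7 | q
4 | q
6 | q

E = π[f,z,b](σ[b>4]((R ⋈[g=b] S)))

σ filters on b, owned by the right side.
E' = π[f,z,b]((R ⋈[g=b] σ[b>4](S)))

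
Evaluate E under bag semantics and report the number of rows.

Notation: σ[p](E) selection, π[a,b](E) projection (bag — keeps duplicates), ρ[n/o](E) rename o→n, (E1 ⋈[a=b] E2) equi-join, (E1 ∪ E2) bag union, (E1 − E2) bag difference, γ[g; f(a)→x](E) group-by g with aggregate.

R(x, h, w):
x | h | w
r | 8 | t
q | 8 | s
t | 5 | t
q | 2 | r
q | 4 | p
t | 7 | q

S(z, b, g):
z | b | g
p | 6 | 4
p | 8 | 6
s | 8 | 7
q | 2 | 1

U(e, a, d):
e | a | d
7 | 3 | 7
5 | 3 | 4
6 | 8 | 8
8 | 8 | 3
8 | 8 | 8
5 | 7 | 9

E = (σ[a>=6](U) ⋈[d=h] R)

Subexpression sizes:
  U → 6
  σ[a>=6](U) → 4
  R → 6
  (σ[a>=6](U) ⋈[d=h] R) → 4

|E| = 4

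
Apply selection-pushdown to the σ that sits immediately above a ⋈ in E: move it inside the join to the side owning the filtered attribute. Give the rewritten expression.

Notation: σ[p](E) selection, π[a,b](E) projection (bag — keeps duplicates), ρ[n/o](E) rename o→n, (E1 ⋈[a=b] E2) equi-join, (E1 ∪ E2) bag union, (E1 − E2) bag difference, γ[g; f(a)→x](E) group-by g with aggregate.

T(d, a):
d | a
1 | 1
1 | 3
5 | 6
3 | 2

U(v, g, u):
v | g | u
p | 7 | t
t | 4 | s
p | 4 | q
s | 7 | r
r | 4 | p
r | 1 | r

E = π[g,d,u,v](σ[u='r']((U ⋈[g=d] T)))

σ filters on u, owned by the left side.
E' = π[g,d,u,v]((σ[u='r'](U) ⋈[g=d] T))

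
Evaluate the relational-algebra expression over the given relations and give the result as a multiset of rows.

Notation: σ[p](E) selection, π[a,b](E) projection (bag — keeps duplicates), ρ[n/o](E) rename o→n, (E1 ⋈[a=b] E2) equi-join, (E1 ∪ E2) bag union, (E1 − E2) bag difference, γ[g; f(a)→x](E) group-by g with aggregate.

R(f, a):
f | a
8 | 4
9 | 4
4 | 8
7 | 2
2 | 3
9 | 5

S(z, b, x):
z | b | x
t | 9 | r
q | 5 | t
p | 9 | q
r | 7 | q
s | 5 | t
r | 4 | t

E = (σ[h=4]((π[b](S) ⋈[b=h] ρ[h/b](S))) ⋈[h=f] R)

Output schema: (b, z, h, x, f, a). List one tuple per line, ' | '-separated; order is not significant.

Per-node cardinality:
  S → 6
  π[b](S) → 6
  S → 6
  ρ[h/b](S) → 6
  (π[b](S) ⋈[b=h] ρ[h/b](S)) → 10
  σ[h=4]((π[b](S) ⋈[b=h] ρ[h/b](S))) → 1
  R → 6
  (σ[h=4]((π[b](S) ⋈[b=h] ρ[h/b](S))) ⋈[h=f] R) → 1

== RESULT ==
b | z | h | x | f | a
4 | r | 4 | t | 4 | 8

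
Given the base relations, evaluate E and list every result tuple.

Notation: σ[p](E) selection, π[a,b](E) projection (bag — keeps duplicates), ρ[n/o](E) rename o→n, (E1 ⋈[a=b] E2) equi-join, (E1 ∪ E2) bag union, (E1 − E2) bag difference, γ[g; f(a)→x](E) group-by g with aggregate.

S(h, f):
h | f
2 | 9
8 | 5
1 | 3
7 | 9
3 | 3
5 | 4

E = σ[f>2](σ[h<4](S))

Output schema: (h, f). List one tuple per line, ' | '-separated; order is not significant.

Per-node cardinality:
  S → 6
  σ[h<4](S) → 3
  σ[f>2](σ[h<4](S)) → 3

== RESULT ==
h | f
1 | 3
2 | 9
3 | 3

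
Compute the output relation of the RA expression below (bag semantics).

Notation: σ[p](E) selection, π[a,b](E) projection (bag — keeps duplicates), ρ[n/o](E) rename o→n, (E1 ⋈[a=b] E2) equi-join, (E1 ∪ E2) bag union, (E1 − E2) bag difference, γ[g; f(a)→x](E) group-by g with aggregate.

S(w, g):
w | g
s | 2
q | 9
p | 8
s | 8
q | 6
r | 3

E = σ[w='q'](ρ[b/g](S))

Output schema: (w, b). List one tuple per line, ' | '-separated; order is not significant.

Subexpression sizes:
  S → 6
  ρ[b/g](S) → 6
  σ[w='q'](ρ[b/g](S)) → 2

== RESULT ==
w | b
q | 6
q | 9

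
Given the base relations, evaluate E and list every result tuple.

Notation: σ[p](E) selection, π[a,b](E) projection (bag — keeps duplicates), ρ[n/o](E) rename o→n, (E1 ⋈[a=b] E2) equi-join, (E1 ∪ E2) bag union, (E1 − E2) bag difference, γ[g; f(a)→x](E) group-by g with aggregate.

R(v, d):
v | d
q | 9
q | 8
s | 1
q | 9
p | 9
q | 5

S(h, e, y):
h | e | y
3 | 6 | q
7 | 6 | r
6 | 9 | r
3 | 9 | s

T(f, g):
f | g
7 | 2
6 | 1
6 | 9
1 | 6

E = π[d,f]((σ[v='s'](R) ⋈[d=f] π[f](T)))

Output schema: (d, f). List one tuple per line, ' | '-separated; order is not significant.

Row counts bottom-up:
  R → 6
  σ[v='s'](R) → 1
  T → 4
  π[f](T) → 4
  (σ[v='s'](R) ⋈[d=f] π[f](T)) → 1
  π[d,f]((σ[v='s'](R) ⋈[d=f] π[f](T))) → 1

== RESULT ==
d | f
1 | 1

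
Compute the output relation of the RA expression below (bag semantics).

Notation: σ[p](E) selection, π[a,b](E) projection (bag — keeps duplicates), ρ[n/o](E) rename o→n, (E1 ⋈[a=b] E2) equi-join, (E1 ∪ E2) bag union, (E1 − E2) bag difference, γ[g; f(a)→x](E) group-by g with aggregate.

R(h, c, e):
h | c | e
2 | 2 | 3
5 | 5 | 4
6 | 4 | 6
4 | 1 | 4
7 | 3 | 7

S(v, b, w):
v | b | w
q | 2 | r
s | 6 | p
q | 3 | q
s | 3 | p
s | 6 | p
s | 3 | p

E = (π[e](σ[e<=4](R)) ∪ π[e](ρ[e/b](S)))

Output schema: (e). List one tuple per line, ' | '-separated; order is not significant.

Row counts bottom-up:
  R → 5
  σ[e<=4](R) → 3
  π[e](σ[e<=4](R)) → 3
  S → 6
  ρ[e/b](S) → 6
  π[e](ρ[e/b](S)) → 6
  (π[e](σ[e<=4](R)) ∪ π[e](ρ[e/b](S))) → 9

== RESULT ==
e
2
3
3
3
3
4
4
6
6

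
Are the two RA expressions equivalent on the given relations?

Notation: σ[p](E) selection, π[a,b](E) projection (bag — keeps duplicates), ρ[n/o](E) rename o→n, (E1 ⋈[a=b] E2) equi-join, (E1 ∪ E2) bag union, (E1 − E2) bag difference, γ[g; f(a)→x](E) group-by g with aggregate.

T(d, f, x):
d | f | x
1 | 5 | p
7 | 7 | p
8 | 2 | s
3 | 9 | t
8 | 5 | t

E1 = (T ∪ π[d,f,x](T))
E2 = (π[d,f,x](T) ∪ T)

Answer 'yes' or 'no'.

E1 row counts bottom-up:
  T → 5
  T → 5
  π[d,f,x](T) → 5
  (T ∪ π[d,f,x](T)) → 10
E2 row counts bottom-up:
  T → 5
  π[d,f,x](T) → 5
  T → 5
  (π[d,f,x](T) ∪ T) → 10

E1 and E2 produce the same multiset:
d | f | x
1 | 5 | p
1 | 5 | p
3 | 9 | t
3 | 9 | t
7 | 7 | p
7 | 7 | p
8 | 2 | s
8 | 2 | s
8 | 5 | t
8 | 5 | t

yes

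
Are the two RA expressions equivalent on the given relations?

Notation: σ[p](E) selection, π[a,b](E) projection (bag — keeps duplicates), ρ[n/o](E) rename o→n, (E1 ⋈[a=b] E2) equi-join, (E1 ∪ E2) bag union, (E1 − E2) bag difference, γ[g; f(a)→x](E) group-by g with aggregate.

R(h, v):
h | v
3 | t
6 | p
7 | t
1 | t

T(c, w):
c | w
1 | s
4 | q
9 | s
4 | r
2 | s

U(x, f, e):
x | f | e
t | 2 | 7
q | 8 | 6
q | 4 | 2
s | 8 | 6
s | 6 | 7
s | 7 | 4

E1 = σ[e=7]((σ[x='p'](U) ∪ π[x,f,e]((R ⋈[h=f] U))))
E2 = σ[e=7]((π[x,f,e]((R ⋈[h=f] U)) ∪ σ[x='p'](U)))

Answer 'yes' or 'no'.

E1 stepwise |·|:
  U → 6
  σ[x='p'](U) → 0
  R → 4
  U → 6
  (R ⋈[h=f] U) → 2
  π[x,f,e]((R ⋈[h=f] U)) → 2
  (σ[x='p'](U) ∪ π[x,f,e]((R ⋈[h=f] U))) → 2
  σ[e=7]((σ[x='p'](U) ∪ π[x,f,e]((R ⋈[h=f] U)))) → 1
E2 stepwise |·|:
  R → 4
  U → 6
  (R ⋈[h=f] U) → 2
  π[x,f,e]((R ⋈[h=f] U)) → 2
  U → 6
  σ[x='p'](U) → 0
  (π[x,f,e]((R ⋈[h=f] U)) ∪ σ[x='p'](U)) → 2
  σ[e=7]((π[x,f,e]((R ⋈[h=f] U)) ∪ σ[x='p'](U))) → 1

E1 and E2 produce the same multiset:
x | f | e
s | 6 | 7

yes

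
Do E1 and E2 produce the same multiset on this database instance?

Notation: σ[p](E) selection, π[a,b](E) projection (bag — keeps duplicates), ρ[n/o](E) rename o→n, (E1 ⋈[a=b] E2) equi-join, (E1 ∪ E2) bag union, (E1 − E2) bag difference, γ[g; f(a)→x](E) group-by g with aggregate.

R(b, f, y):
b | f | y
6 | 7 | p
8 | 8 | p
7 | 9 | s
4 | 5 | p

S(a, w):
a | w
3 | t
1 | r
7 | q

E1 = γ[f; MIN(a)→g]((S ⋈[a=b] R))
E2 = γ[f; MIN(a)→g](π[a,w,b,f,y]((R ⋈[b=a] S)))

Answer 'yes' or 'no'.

E1 stepwise |·|:
  S → 3
  R → 4
  (S ⋈[a=b] R) → 1
  γ[f; MIN(a)→g]((S ⋈[a=b] R)) → 1
E2 stepwise |·|:
  R → 4
  S → 3
  (R ⋈[b=a] S) → 1
  π[a,w,b,f,y]((R ⋈[b=a] S)) → 1
  γ[f; MIN(a)→g](π[a,w,b,f,y]((R ⋈[b=a] S))) → 1

E1 and E2 produce the same multiset:
f | g
9 | 7

yes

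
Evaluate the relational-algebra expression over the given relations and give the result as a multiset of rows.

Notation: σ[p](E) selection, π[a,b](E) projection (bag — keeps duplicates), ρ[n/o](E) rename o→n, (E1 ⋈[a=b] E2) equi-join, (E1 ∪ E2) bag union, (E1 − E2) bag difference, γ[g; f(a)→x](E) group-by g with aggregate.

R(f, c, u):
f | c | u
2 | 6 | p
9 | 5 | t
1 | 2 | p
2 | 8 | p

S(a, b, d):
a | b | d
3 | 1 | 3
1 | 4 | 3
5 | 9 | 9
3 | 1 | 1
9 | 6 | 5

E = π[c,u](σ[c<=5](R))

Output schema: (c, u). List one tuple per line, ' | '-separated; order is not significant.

Stepwise |·|:
  R → 4
  σ[c<=5](R) → 2
  π[c,u](σ[c<=5](R)) → 2

== RESULT ==
c | u
2 | p
5 | t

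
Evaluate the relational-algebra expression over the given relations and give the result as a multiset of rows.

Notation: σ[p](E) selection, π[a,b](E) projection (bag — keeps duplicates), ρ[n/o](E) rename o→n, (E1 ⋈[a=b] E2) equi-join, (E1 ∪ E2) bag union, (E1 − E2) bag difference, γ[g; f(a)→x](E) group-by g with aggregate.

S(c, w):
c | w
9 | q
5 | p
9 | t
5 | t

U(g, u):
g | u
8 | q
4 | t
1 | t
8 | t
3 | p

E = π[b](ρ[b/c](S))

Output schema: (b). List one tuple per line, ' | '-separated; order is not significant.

Subexpression sizes:
  S → 4
  ρ[b/c](S) → 4
  π[b](ρ[b/c](S)) → 4

== RESULT ==
b
5
5
9
9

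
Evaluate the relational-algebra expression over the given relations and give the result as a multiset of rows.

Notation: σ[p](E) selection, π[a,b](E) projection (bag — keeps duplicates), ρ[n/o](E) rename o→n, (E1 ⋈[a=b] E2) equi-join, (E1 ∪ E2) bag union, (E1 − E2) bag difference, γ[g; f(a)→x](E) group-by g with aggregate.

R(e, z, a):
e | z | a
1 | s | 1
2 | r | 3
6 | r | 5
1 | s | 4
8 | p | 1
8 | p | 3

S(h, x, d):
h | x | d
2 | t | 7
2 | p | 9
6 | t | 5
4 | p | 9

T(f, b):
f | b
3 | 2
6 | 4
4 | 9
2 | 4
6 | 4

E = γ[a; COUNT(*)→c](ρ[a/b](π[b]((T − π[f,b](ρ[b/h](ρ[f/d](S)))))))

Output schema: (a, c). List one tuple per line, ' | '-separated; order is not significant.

Subexpression sizes:
  T → 5
  S → 4
  ρ[f/d](S) → 4
  ρ[b/h](ρ[f/d](S)) → 4
  π[f,b](ρ[b/h](ρ[f/d](S))) → 4
  (T − π[f,b](ρ[b/h](ρ[f/d](S)))) → 5
  π[b]((T − π[f,b](ρ[b/h](ρ[f/d](S))))) → 5
  ρ[a/b](π[b]((T − π[f,b](ρ[b/h](ρ[f/d](S)))))) → 5
  γ[a; COUNT(*)→c](ρ[a/b](π[b]((T − π[f,b](ρ[b/h](ρ[f/d](S))))))) → 3

== RESULT ==
a | c
2 | 1
4 | 3
9 | 1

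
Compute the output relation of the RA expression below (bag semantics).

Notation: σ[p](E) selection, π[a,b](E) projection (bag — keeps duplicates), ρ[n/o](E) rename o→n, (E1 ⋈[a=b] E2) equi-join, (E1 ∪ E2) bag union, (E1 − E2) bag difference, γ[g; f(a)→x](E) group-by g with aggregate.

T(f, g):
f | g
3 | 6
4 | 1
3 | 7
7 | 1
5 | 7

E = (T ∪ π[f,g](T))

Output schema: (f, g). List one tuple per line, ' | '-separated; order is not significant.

Row counts bottom-up:
  T → 5
  T → 5
  π[f,g](T) → 5
  (T ∪ π[f,g](T)) → 10

== RESULT ==
f | g
3 | 6
3 | 6
3 | 7
3 | 7
4 | 1
4 | 1
5 | 7
5 | 7
7 | 1
7 | 1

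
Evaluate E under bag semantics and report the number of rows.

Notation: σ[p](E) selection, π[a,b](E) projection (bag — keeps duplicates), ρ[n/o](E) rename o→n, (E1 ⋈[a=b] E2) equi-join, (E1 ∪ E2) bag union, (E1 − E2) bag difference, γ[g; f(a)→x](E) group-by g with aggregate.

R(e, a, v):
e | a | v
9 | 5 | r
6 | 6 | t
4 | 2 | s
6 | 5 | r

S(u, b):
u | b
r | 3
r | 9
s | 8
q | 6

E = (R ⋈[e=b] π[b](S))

Stepwise |·|:
  R → 4
  S → 4
  π[b](S) → 4
  (R ⋈[e=b] π[b](S)) → 3

|E| = 3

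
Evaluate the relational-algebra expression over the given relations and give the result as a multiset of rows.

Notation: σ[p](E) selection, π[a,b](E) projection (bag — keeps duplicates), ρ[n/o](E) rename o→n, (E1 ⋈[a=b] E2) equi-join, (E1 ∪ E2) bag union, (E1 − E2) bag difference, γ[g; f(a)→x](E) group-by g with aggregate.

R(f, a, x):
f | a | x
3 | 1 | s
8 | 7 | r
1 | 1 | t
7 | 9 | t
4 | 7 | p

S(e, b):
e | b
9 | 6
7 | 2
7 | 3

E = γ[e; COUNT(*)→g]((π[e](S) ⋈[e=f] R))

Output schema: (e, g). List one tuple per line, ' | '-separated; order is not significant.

Row counts bottom-up:
  S → 3
  π[e](S) → 3
  R → 5
  (π[e](S) ⋈[e=f] R) → 2
  γ[e; COUNT(*)→g]((π[e](S) ⋈[e=f] R)) → 1

== RESULT ==
e | g
7 | 2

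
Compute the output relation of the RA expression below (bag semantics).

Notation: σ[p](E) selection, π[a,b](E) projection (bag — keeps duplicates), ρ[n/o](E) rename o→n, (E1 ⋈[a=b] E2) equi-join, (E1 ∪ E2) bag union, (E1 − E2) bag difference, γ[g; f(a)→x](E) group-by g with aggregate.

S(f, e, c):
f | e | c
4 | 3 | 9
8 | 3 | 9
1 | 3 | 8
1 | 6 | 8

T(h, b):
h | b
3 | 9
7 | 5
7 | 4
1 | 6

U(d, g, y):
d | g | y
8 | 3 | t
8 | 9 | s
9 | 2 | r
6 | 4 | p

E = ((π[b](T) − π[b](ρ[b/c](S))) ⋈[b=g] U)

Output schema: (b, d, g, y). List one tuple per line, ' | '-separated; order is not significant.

Stepwise |·|:
  T → 4
  π[b](T) → 4
  S → 4
  ρ[b/c](S) → 4
  π[b](ρ[b/c](S)) → 4
  (π[b](T) − π[b](ρ[b/c](S))) → 3
  U → 4
  ((π[b](T) − π[b](ρ[b/c](S))) ⋈[b=g] U) → 1

== RESULT ==
b | d | g | y
4 | 6 | 4 | p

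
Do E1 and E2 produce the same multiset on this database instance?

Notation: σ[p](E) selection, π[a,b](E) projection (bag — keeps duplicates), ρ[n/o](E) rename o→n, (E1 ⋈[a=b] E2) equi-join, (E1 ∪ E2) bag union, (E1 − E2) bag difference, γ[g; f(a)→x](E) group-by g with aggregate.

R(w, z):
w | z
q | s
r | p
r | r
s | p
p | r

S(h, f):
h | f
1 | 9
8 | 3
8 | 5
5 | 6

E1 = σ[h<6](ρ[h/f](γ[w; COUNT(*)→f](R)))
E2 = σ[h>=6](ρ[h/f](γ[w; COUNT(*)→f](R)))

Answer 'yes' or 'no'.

E1 stepwise |·|:
  R → 5
  γ[w; COUNT(*)→f](R) → 4
  ρ[h/f](γ[w; COUNT(*)→f](R)) → 4
  σ[h<6](ρ[h/f](γ[w; COUNT(*)→f](R))) → 4
E2 stepwise |·|:
  R → 5
  γ[w; COUNT(*)→f](R) → 4
  ρ[h/f](γ[w; COUNT(*)→f](R)) → 4
  σ[h>=6](ρ[h/f](γ[w; COUNT(*)→f](R))) → 0

E1 result:
w | h
p | 1
q | 1
r | 2
s | 1
E2 result:
w | h
(0 rows)
Witness: ('r', 2) appears 1× in E1 but 0× in E2.

no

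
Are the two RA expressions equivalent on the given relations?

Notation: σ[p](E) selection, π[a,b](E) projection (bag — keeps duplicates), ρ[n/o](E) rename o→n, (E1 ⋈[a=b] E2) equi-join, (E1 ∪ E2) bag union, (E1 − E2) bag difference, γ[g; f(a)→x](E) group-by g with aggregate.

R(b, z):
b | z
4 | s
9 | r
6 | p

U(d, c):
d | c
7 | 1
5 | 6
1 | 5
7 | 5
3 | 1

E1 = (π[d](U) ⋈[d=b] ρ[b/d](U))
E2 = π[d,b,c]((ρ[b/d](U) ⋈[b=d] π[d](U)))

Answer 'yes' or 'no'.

E1 stepwise |·|:
  U → 5
  π[d](U) → 5
  U → 5
  ρ[b/d](U) → 5
  (π[d](U) ⋈[d=b] ρ[b/d](U)) → 7
E2 stepwise |·|:
  U → 5
  ρ[b/d](U) → 5
  U → 5
  π[d](U) → 5
  (ρ[b/d](U) ⋈[b=d] π[d](U)) → 7
  π[d,b,c]((ρ[b/d](U) ⋈[b=d] π[d](U))) → 7

E1 and E2 produce the same multiset:
d | b | c
1 | 1 | 5
3 | 3 | 1
5 | 5 | 6
7 | 7 | 1
7 | 7 | 1
7 | 7 | 5
7 | 7 | 5

yes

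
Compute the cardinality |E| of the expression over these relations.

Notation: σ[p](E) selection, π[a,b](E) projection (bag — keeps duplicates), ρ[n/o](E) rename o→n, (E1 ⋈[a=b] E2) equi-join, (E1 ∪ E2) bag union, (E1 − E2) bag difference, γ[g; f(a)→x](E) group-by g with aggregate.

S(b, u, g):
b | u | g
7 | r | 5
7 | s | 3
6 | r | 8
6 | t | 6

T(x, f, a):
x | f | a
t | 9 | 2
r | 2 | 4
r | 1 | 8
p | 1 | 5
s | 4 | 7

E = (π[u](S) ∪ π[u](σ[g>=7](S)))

Row counts bottom-up:
  S → 4
  π[u](S) → 4
  S → 4
  σ[g>=7](S) → 1
  π[u](σ[g>=7](S)) → 1
  (π[u](S) ∪ π[u](σ[g>=7](S))) → 5

|E| = 5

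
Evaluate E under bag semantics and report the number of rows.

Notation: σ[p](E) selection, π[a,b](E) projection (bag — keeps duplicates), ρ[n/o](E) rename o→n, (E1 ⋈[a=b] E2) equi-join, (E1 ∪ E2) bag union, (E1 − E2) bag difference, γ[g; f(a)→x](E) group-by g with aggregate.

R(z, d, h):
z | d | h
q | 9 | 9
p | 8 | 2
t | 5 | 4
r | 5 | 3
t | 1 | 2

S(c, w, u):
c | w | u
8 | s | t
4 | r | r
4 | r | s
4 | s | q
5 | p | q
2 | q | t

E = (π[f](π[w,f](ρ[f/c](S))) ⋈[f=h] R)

Row counts bottom-up:
  S → 6
  ρ[f/c](S) → 6
  π[w,f](ρ[f/c](S)) → 6
  π[f](π[w,f](ρ[f/c](S))) → 6
  R → 5
  (π[f](π[w,f](ρ[f/c](S))) ⋈[f=h] R) → 5

|E| = 5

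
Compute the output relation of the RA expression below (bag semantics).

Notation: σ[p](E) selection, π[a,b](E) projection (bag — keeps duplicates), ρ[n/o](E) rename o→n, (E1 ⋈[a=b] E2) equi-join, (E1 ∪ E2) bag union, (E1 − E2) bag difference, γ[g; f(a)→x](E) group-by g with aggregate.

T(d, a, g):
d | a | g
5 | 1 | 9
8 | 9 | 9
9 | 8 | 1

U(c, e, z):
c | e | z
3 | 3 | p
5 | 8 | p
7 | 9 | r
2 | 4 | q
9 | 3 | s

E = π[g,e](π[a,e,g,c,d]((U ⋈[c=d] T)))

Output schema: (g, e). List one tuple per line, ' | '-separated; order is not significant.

Stepwise |·|:
  U → 5
  T → 3
  (U ⋈[c=d] T) → 2
  π[a,e,g,c,d]((U ⋈[c=d] T)) → 2
  π[g,e](π[a,e,g,c,d]((U ⋈[c=d] T))) → 2

== RESULT ==
g | e
1 | 3
9 | 8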